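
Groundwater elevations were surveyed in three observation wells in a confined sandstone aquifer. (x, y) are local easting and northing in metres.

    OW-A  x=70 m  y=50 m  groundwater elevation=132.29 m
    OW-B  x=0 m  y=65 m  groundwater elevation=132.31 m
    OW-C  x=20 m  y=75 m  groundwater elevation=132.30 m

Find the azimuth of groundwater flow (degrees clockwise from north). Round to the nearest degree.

049°

Differences from OW-A: to OW-B (Δx, Δy, Δh) = (-70, 15, +0.02); to OW-C = (-50, 25, +0.01).
Solve a·Δx + b·Δy = Δh: det = (-70)·25 − (-50)·15 = -1000.
∂h/∂x = [(+0.02)·25 − (+0.01)·15] / -1000 = -0.0003500
∂h/∂y = [(-70)·(+0.01) − (-50)·(+0.02)] / -1000 = -0.0003000
Flow direction (−∇h) has components (+0.0003500 E, +0.0003000 N).
Azimuth = atan2(E, N) = atan2(+0.0003500, +0.0003000) = 49.4° ≈ 049°.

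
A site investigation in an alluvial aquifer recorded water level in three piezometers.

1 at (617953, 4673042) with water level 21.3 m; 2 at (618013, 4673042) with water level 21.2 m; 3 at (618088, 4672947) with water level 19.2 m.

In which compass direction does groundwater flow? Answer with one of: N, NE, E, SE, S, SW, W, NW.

S

Taking 1 as reference: 2−1 = (60, 0, -0.1); 3−1 = (135, -95, -2.1).
Solve a·Δx + b·Δy = Δh: det = 60·(-95) − 135·0 = -5700.
∂h/∂x = [(-0.1)·(-95) − (-2.1)·0] / -5700 = -0.001667
∂h/∂y = [60·(-2.1) − 135·(-0.1)] / -5700 = +0.01974
Flow = −∇h = (+0.001667 east, -0.01974 north), which points south.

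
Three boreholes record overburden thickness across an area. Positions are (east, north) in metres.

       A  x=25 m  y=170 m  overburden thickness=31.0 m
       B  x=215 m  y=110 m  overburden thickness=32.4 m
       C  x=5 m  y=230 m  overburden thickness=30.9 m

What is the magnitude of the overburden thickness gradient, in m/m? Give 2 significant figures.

0.0077 m/m

Three-point gradient (reference A): Δ to B = (190, -60, +1.4), Δ to C = (-20, 60, -0.1).
∂d/∂x = +0.007647, ∂d/∂y = +0.0008824 (det = 10200).
|∇f| = √(0.007647² + 0.0008824²) = 0.007698 m/m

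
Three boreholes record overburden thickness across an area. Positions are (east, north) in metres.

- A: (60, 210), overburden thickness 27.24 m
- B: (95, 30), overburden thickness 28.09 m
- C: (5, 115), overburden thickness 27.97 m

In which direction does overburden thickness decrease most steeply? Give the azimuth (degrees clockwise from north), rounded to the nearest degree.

035°

Differences from A: to B (Δx, Δy, Δh) = (35, -180, +0.85); to C = (-55, -95, +0.73).
Determinant of the coordinate differences = 35·(-95) − (-55)·(-180) = -13225.
∂d/∂x = [(+0.85)·(-95) − (+0.73)·(-180)] / -13225 = -0.003830
∂d/∂y = [35·(+0.73) − (-55)·(+0.85)] / -13225 = -0.005467
Steepest decrease is along −∇f: components (+0.003830 E, +0.005467 N).
Azimuth = atan2(+0.003830, +0.005467) = 35.0° ≈ 035°.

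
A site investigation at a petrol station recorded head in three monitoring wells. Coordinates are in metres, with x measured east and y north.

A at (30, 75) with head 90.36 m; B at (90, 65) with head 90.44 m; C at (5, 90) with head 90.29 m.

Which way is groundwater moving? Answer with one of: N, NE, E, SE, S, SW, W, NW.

Taking A as reference: B−A = (60, -10, +0.08); C−A = (-25, 15, -0.07).
Determinant of the coordinate differences = 60·15 − (-25)·(-10) = 650.
∂h/∂x = [(+0.08)·15 − (-0.07)·(-10)] / 650 = +0.0007692
∂h/∂y = [60·(-0.07) − (-25)·(+0.08)] / 650 = -0.003385
Flow = −∇h = (-0.0007692 east, +0.003385 north), which points north.

N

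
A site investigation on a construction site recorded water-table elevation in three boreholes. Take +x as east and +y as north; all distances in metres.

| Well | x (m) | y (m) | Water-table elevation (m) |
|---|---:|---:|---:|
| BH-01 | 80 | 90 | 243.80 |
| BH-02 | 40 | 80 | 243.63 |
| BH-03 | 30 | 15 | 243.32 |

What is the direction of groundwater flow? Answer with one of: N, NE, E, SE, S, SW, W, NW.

SW

Taking BH-01 as reference: BH-02−BH-01 = (-40, -10, -0.17); BH-03−BH-01 = (-50, -75, -0.48).
Solve a·Δx + b·Δy = Δh: det = (-40)·(-75) − (-50)·(-10) = 2500.
∂h/∂x = [(-0.17)·(-75) − (-0.48)·(-10)] / 2500 = +0.003180
∂h/∂y = [(-40)·(-0.48) − (-50)·(-0.17)] / 2500 = +0.004280
Flow = −∇h = (-0.003180 east, -0.004280 north), which points southwest.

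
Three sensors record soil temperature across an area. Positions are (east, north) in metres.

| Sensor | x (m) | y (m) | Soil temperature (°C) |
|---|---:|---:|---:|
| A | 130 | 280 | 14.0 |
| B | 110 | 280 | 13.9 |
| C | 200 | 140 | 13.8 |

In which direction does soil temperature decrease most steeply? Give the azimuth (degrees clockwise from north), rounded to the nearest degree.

Three-point gradient (reference A): Δ to B = (-20, 0, -0.1), Δ to C = (70, -140, -0.2).
∂T/∂x = +0.005000, ∂T/∂y = +0.003929 (det = 2800).
Steepest decrease is along −∇f: components (-0.005000 E, -0.003929 N).
Azimuth = atan2(-0.005000, -0.003929) = 231.8° ≈ 232°.

232°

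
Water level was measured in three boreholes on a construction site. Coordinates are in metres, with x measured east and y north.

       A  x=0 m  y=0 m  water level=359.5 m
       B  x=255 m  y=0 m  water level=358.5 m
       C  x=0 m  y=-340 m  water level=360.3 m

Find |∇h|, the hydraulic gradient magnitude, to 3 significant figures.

0.00457

∂h/∂x = (358.5 − 359.5) / (255 − 0) = -0.003922
∂h/∂y = (360.3 − 359.5) / (-340 − 0) = -0.002353
|∇h| = √(-0.003922² + -0.002353²) = 0.004574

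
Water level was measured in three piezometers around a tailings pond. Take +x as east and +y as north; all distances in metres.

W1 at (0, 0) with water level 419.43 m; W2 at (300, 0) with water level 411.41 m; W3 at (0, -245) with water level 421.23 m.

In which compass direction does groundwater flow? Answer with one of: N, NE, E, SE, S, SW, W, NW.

∂h/∂x = (411.41 − 419.43) / (300 − 0) = -0.02673
∂h/∂y = (421.23 − 419.43) / (-245 − 0) = -0.007347
Flow = −∇h = (+0.02673 east, +0.007347 north), which points east.

E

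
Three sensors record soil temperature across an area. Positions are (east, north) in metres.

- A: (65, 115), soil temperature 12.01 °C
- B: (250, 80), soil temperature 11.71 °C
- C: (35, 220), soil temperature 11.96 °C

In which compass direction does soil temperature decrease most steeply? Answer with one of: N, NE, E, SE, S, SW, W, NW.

NE

Three-point gradient (reference A): Δ to B = (185, -35, -0.30), Δ to C = (-30, 105, -0.05).
∂T/∂x = -0.001810, ∂T/∂y = -0.0009932 (det = 18375).
Steepest decrease is along −∇f = (+0.001810 E, +0.0009932 N) → northeast.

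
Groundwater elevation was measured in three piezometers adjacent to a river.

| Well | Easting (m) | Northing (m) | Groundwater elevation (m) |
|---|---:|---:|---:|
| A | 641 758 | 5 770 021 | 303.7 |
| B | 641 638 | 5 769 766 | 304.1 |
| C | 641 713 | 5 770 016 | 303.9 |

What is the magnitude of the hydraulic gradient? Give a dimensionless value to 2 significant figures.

0.0045

Differences from A: to B (Δx, Δy, Δh) = (-120, -255, +0.4); to C = (-45, -5, +0.2).
Determinant of the coordinate differences = (-120)·(-5) − (-45)·(-255) = -10875.
∂h/∂x = [(+0.4)·(-5) − (+0.2)·(-255)] / -10875 = -0.004506
∂h/∂y = [(-120)·(+0.2) − (-45)·(+0.4)] / -10875 = +0.0005517
|∇h| = √(-0.004506² + 0.0005517²) = 0.00454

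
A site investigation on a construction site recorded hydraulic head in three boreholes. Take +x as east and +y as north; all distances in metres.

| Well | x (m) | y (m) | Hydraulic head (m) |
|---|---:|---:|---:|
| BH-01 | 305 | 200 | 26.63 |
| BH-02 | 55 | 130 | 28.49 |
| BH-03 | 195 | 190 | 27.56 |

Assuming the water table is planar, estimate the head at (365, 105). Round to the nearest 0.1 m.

25.6 m

With h = a·x + b·y + c and BH-01 as origin, the differences give:
  (-250)·a + (-70)·b = +1.86
  (-110)·a + (-10)·b = +0.93
Eliminate b (×(-10) and ×(-70), subtract): -5200·a = 46.500 → a = ∂h/∂x = -0.008942
Back-substitute: b = ∂h/∂y = +0.005365.
h(365, 105) = 26.63 + (-0.008942)·(60) + (+0.005365)·(-95) = 26.63 -0.537 -0.510 = 25.584 m.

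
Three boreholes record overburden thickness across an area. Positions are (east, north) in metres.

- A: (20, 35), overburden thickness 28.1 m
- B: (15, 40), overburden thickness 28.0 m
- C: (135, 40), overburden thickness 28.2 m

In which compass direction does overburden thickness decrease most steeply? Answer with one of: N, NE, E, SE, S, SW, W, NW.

Differences from A: to B (Δx, Δy, Δh) = (-5, 5, -0.1); to C = (115, 5, +0.1).
Determinant of the coordinate differences = (-5)·5 − 115·5 = -600.
∂d/∂x = [(-0.1)·5 − (+0.1)·5] / -600 = +0.001667
∂d/∂y = [(-5)·(+0.1) − 115·(-0.1)] / -600 = -0.01833
Steepest decrease is along −∇f = (-0.001667 E, +0.01833 N) → north.

N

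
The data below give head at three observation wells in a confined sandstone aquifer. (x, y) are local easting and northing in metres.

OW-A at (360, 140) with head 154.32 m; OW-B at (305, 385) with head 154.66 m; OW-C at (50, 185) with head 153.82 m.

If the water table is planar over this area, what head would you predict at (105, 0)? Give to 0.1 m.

153.6 m

Taking OW-A as reference: OW-B−OW-A = (-55, 245, +0.34); OW-C−OW-A = (-310, 45, -0.50).
Solve a·Δx + b·Δy = Δh: det = (-55)·45 − (-310)·245 = 73475.
∂h/∂x = [(+0.34)·45 − (-0.50)·245] / 73475 = +0.001875
∂h/∂y = [(-55)·(-0.50) − (-310)·(+0.34)] / 73475 = +0.001809
h(105, 0) = 154.32 + (+0.001875)·(-255) + (+0.001809)·(-140) = 154.32 -0.478 -0.253 = 153.589 m.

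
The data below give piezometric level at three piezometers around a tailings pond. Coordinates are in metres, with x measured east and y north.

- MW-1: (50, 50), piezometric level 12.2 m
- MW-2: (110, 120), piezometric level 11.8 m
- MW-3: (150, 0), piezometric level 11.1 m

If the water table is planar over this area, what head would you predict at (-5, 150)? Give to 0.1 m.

With h = a·x + b·y + c and MW-1 as origin, the differences give:
  60·a + 70·b = -0.4
  100·a + (-50)·b = -1.1
Eliminate b (×(-50) and ×70, subtract): -10000·a = 97.00 → a = ∂h/∂x = -0.009700
Back-substitute: b = ∂h/∂y = +0.002600.
h(-5, 150) = 12.2 + (-0.009700)·(-55) + (+0.002600)·(100) = 12.2 +0.533 +0.260 = 12.993 m.

13.0 m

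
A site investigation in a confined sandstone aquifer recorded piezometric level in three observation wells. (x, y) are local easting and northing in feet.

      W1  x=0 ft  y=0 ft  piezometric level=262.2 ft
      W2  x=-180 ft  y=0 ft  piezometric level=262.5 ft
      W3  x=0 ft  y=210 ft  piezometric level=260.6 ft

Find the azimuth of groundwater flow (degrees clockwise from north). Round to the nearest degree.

∂h/∂x = (262.5 − 262.2) / (-180 − 0) = -0.001667
∂h/∂y = (260.6 − 262.2) / (210 − 0) = -0.007619
Flow direction (−∇h) has components (+0.001667 E, +0.007619 N).
Azimuth = atan2(E, N) = atan2(+0.001667, +0.007619) = 12.3° ≈ 012°.

012°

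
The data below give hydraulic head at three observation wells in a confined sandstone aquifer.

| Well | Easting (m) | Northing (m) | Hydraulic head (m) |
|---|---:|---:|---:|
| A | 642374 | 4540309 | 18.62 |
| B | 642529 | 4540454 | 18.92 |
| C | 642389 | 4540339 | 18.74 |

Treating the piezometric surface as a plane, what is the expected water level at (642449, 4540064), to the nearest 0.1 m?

Taking A as reference: B−A = (155, 145, +0.30); C−A = (15, 30, +0.12).
Solve a·Δx + b·Δy = Δh: det = 155·30 − 15·145 = 2475.
∂h/∂x = [(+0.30)·30 − (+0.12)·145] / 2475 = -0.003394
∂h/∂y = [155·(+0.12) − 15·(+0.30)] / 2475 = +0.005697
h(642449, 4540064) = 18.62 + (-0.003394)·(75) + (+0.005697)·(-245) = 18.62 -0.255 -1.396 = 16.970 m.

17.0 m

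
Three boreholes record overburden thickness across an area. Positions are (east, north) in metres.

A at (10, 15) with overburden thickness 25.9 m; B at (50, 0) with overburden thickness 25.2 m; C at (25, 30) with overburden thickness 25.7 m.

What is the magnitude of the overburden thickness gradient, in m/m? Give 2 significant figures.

0.017 m/m

Differences from A: to B (Δx, Δy, Δh) = (40, -15, -0.7); to C = (15, 15, -0.2).
Determinant of the coordinate differences = 40·15 − 15·(-15) = 825.
∂d/∂x = [(-0.7)·15 − (-0.2)·(-15)] / 825 = -0.01636
∂d/∂y = [40·(-0.2) − 15·(-0.7)] / 825 = +0.003030
|∇f| = √(-0.01636² + 0.003030²) = 0.01664 m/m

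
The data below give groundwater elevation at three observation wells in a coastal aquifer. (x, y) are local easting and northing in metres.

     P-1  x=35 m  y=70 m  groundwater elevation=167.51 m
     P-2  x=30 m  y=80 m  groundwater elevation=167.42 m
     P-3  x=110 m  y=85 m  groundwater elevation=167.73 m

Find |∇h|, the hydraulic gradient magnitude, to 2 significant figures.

0.0081

Differences from P-1: to P-2 (Δx, Δy, Δh) = (-5, 10, -0.09); to P-3 = (75, 15, +0.22).
Determinant of the coordinate differences = (-5)·15 − 75·10 = -825.
∂h/∂x = [(-0.09)·15 − (+0.22)·10] / -825 = +0.004303
∂h/∂y = [(-5)·(+0.22) − 75·(-0.09)] / -825 = -0.006848
|∇h| = √(0.004303² + -0.006848²) = 0.008088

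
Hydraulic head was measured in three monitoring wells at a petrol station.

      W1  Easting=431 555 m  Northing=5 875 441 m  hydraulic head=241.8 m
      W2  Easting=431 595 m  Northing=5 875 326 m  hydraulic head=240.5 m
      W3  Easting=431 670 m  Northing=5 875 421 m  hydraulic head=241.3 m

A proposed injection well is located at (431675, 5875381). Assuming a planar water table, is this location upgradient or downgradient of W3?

With h = a·x + b·y + c and W1 as origin, the differences give:
  40·a + (-115)·b = -1.3
  115·a + (-20)·b = -0.5
Eliminate b (×(-20) and ×(-115), subtract): 12425·a = -31.50 → a = ∂h/∂x = -0.002535
Back-substitute: b = ∂h/∂y = +0.01042.
Head at (431675, 5875381) = 241.8 + (-0.002535)·(120) + (+0.01042)·(-60) = 240.87 m.
That is lower than the 241.3 m at W3, so the point is downgradient.

downgradient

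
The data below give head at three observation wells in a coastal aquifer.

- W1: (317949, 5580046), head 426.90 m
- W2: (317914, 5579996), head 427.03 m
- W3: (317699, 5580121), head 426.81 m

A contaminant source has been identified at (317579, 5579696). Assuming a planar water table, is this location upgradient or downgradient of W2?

Differences from W1: to W2 (Δx, Δy, Δh) = (-35, -50, +0.13); to W3 = (-250, 75, -0.09).
Determinant of the coordinate differences = (-35)·75 − (-250)·(-50) = -15125.
∂h/∂x = [(+0.13)·75 − (-0.09)·(-50)] / -15125 = -0.0003471
∂h/∂y = [(-35)·(-0.09) − (-250)·(+0.13)] / -15125 = -0.002357
Head at (317579, 5579696) = 426.90 + (-0.0003471)·(-370) + (-0.002357)·(-350) = 427.85 m.
That is higher than the 427.03 m at W2, so the point is upgradient.

upgradient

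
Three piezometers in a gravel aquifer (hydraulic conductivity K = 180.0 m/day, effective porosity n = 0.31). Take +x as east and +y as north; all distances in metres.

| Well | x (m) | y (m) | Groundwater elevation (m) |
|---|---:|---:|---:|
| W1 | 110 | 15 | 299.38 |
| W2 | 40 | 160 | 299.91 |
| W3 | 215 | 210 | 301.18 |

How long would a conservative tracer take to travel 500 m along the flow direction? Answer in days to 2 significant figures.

100 days

Three-point gradient (reference W1): Δ to W2 = (-70, 145, +0.53), Δ to W3 = (105, 195, +1.80).
∂h/∂x = +0.005460, ∂h/∂y = +0.006291 (det = -28875).
|∇h| = √(0.005460² + 0.006291²) = 0.00833
Seepage velocity v = K·i/n = 180.0 × 0.00833 / 0.31 = 4.837 m/day.
t = 500 / 4.837 = 103.4 days.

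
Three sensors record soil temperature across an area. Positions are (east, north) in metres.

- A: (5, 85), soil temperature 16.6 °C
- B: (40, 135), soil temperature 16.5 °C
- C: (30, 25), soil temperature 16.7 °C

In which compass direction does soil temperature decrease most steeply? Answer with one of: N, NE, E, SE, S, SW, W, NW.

Three-point gradient (reference A): Δ to B = (35, 50, -0.1), Δ to C = (25, -60, +0.1).
∂T/∂x = -0.0002985, ∂T/∂y = -0.001791 (det = -3350).
Steepest decrease is along −∇f = (+0.0002985 E, +0.001791 N) → north.

N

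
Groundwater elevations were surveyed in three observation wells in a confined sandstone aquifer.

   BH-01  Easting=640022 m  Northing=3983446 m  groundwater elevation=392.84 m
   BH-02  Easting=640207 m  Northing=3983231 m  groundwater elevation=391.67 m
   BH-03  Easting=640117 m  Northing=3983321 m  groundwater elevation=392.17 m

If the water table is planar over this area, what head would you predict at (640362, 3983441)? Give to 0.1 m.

Taking BH-01 as reference: BH-02−BH-01 = (185, -215, -1.17); BH-03−BH-01 = (95, -125, -0.67).
Determinant of the coordinate differences = 185·(-125) − 95·(-215) = -2700.
∂h/∂x = [(-1.17)·(-125) − (-0.67)·(-215)] / -2700 = -0.0008148
∂h/∂y = [185·(-0.67) − 95·(-1.17)] / -2700 = +0.004741
h(640362, 3983441) = 392.84 + (-0.0008148)·(340) + (+0.004741)·(-5) = 392.84 -0.277 -0.024 = 392.539 m.

392.5 m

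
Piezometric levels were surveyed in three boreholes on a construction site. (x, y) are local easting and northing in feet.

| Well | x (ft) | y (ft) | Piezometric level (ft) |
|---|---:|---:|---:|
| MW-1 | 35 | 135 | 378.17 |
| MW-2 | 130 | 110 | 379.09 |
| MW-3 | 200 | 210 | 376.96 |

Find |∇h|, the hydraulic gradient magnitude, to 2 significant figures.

0.024

With h = a·x + b·y + c and MW-1 as origin, the differences give:
  95·a + (-25)·b = +0.92
  165·a + 75·b = -1.21
Eliminate b (×75 and ×(-25), subtract): 11250·a = 38.750 → a = ∂h/∂x = +0.003444
Back-substitute: b = ∂h/∂y = -0.02371.
|∇h| = √(0.003444² + -0.02371²) = 0.02396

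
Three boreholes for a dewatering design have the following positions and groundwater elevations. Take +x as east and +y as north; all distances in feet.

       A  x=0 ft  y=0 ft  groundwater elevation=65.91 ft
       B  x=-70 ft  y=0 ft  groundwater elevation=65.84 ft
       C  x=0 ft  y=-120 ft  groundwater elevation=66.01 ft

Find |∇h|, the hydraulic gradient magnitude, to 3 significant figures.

0.00130

∂h/∂x = (65.84 − 65.91) / (-70 − 0) = +0.0010000
∂h/∂y = (66.01 − 65.91) / (-120 − 0) = -0.0008333
|∇h| = √(0.0010000² + -0.0008333²) = 0.001302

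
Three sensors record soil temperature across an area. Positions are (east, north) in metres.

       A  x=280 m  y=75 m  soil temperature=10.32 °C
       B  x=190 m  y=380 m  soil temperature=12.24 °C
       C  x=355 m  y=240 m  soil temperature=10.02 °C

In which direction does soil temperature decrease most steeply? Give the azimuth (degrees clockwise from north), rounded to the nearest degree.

106°

With T = a·x + b·y + c and A as origin, the differences give:
  (-90)·a + 305·b = +1.92
  75·a + 165·b = -0.30
Eliminate b (×165 and ×305, subtract): -37725·a = 408.300 → a = ∂T/∂x = -0.01082
Back-substitute: b = ∂T/∂y = +0.003101.
Steepest decrease is along −∇f: components (+0.01082 E, -0.003101 N).
Azimuth = atan2(+0.01082, -0.003101) = 106.0° ≈ 106°.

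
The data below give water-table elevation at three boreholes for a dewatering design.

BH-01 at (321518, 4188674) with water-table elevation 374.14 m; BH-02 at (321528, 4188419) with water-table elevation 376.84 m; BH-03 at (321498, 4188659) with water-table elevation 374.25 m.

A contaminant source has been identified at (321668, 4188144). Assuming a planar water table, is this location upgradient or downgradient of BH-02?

upgradient

Differences from BH-01: to BH-02 (Δx, Δy, Δh) = (10, -255, +2.70); to BH-03 = (-20, -15, +0.11).
Solve a·Δx + b·Δy = Δh: det = 10·(-15) − (-20)·(-255) = -5250.
∂h/∂x = [(+2.70)·(-15) − (+0.11)·(-255)] / -5250 = +0.002371
∂h/∂y = [10·(+0.11) − (-20)·(+2.70)] / -5250 = -0.01050
Head at (321668, 4188144) = 374.14 + (+0.002371)·(150) + (-0.01050)·(-530) = 380.06 m.
That is higher than the 376.84 m at BH-02, so the point is upgradient.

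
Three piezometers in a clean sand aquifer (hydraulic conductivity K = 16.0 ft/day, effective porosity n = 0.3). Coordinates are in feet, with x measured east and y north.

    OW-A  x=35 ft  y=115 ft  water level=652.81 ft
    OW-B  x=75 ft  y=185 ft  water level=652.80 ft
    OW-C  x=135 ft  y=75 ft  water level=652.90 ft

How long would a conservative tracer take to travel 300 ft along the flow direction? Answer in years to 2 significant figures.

18 years

Differences from OW-A: to OW-B (Δx, Δy, Δh) = (40, 70, -0.01); to OW-C = (100, -40, +0.09).
Solve a·Δx + b·Δy = Δh: det = 40·(-40) − 100·70 = -8600.
∂h/∂x = [(-0.01)·(-40) − (+0.09)·70] / -8600 = +0.0006860
∂h/∂y = [40·(+0.09) − 100·(-0.01)] / -8600 = -0.0005349
|∇h| = √(0.0006860² + -0.0005349²) = 0.0008699
Seepage velocity v = K·i/n = 16.0 × 0.0008699 / 0.3 = 0.04639 ft/day.
t = 300 / 0.04639 = 6467 days = 17.7 years.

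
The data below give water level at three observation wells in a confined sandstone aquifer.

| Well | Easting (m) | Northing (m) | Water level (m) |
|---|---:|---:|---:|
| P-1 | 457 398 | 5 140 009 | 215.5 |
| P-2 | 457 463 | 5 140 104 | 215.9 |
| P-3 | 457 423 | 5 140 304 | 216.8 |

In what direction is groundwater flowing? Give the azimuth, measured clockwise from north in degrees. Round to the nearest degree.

176°

Three-point gradient (reference P-1): Δ to P-2 = (65, 95, +0.4), Δ to P-3 = (25, 295, +1.3).
∂h/∂x = -0.0003274, ∂h/∂y = +0.004435 (det = 16800).
Flow direction (−∇h) has components (+0.0003274 E, -0.004435 N).
Azimuth = atan2(E, N) = atan2(+0.0003274, -0.004435) = 175.8° ≈ 176°.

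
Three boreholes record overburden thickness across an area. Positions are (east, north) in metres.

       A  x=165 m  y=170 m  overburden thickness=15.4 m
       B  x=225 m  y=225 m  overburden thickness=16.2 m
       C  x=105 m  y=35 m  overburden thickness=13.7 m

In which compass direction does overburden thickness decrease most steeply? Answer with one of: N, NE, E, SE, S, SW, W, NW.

S

With d = a·x + b·y + c and A as origin, the differences give:
  60·a + 55·b = +0.8
  (-60)·a + (-135)·b = -1.7
Eliminate b (×(-135) and ×55, subtract): -4800·a = -14.50 → a = ∂d/∂x = +0.003021
Back-substitute: b = ∂d/∂y = +0.01125.
Steepest decrease is along −∇f = (-0.003021 E, -0.01125 N) → south.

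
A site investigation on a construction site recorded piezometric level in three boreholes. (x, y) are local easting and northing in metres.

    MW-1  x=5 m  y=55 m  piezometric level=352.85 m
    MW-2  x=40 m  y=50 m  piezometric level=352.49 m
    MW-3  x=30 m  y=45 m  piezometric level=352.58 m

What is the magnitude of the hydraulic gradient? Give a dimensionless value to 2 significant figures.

Taking MW-1 as reference: MW-2−MW-1 = (35, -5, -0.36); MW-3−MW-1 = (25, -10, -0.27).
Determinant of the coordinate differences = 35·(-10) − 25·(-5) = -225.
∂h/∂x = [(-0.36)·(-10) − (-0.27)·(-5)] / -225 = -0.010000
∂h/∂y = [35·(-0.27) − 25·(-0.36)] / -225 = +0.002000
|∇h| = √(-0.010000² + 0.002000²) = 0.0102

0.010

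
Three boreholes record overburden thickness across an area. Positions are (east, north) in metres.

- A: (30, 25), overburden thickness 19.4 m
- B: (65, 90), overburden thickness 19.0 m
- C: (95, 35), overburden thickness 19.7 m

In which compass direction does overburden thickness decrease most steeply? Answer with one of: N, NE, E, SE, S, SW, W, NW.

Taking A as reference: B−A = (35, 65, -0.4); C−A = (65, 10, +0.3).
Solve a·Δx + b·Δy = Δd: det = 35·10 − 65·65 = -3875.
∂d/∂x = [(-0.4)·10 − (+0.3)·65] / -3875 = +0.006065
∂d/∂y = [35·(+0.3) − 65·(-0.4)] / -3875 = -0.009419
Steepest decrease is along −∇f = (-0.006065 E, +0.009419 N) → northwest.

NW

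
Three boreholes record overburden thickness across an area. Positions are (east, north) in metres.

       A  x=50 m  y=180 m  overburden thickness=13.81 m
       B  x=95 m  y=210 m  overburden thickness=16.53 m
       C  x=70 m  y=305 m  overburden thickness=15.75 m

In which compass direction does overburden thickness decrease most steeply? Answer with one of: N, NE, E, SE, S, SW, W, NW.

Differences from A: to B (Δx, Δy, Δh) = (45, 30, +2.72); to C = (20, 125, +1.94).
Solve a·Δx + b·Δy = Δd: det = 45·125 − 20·30 = 5025.
∂d/∂x = [(+2.72)·125 − (+1.94)·30] / 5025 = +0.05608
∂d/∂y = [45·(+1.94) − 20·(+2.72)] / 5025 = +0.006547
Steepest decrease is along −∇f = (-0.05608 E, -0.006547 N) → west.

W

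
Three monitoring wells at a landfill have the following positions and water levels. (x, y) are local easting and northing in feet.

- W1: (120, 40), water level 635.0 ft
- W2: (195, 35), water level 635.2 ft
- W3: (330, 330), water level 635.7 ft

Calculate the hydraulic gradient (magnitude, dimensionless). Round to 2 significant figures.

0.0027

Three-point gradient (reference W1): Δ to W2 = (75, -5, +0.2), Δ to W3 = (210, 290, +0.7).
∂h/∂x = +0.002697, ∂h/∂y = +0.0004605 (det = 22800).
|∇h| = √(0.002697² + 0.0004605²) = 0.002736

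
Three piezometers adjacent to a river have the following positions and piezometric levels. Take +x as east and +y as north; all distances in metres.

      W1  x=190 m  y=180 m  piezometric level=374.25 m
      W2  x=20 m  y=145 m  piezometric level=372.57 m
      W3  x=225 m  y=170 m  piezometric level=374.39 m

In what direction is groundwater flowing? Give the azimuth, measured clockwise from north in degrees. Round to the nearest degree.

Taking W1 as reference: W2−W1 = (-170, -35, -1.68); W3−W1 = (35, -10, +0.14).
Solve a·Δx + b·Δy = Δh: det = (-170)·(-10) − 35·(-35) = 2925.
∂h/∂x = [(-1.68)·(-10) − (+0.14)·(-35)] / 2925 = +0.007419
∂h/∂y = [(-170)·(+0.14) − 35·(-1.68)] / 2925 = +0.01197
Flow direction (−∇h) has components (-0.007419 E, -0.01197 N).
Azimuth = atan2(E, N) = atan2(-0.007419, -0.01197) = 211.8° ≈ 212°.

212°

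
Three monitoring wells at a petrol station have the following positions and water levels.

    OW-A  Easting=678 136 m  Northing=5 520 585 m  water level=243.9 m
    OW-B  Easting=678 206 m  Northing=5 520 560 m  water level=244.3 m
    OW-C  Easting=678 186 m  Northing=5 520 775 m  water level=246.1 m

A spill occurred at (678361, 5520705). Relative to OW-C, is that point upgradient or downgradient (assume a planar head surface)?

upgradient

Differences from OW-A: to OW-B (Δx, Δy, Δh) = (70, -25, +0.4); to OW-C = (50, 190, +2.2).
Solve a·Δx + b·Δy = Δh: det = 70·190 − 50·(-25) = 14550.
∂h/∂x = [(+0.4)·190 − (+2.2)·(-25)] / 14550 = +0.009003
∂h/∂y = [70·(+2.2) − 50·(+0.4)] / 14550 = +0.009210
Head at (678361, 5520705) = 243.9 + (+0.009003)·(225) + (+0.009210)·(120) = 247.03 m.
That is higher than the 246.1 m at OW-C, so the point is upgradient.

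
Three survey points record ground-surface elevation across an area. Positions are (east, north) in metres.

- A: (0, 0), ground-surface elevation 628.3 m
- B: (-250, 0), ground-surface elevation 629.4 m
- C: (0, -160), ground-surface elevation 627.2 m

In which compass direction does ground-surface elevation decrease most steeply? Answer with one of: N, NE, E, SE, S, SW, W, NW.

SE

∂z/∂x = (629.4 − 628.3) / (-250 − 0) = -0.004400
∂z/∂y = (627.2 − 628.3) / (-160 − 0) = +0.006875
Steepest decrease is along −∇f = (+0.004400 E, -0.006875 N) → southeast.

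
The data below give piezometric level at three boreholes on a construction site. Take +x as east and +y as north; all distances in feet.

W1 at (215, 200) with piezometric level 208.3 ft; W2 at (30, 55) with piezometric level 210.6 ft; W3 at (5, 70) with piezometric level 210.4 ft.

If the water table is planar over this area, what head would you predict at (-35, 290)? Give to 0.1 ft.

Taking W1 as reference: W2−W1 = (-185, -145, +2.3); W3−W1 = (-210, -130, +2.1).
Determinant of the coordinate differences = (-185)·(-130) − (-210)·(-145) = -6400.
∂h/∂x = [(+2.3)·(-130) − (+2.1)·(-145)] / -6400 = -0.0008594
∂h/∂y = [(-185)·(+2.1) − (-210)·(+2.3)] / -6400 = -0.01477
h(-35, 290) = 208.3 + (-0.0008594)·(-250) + (-0.01477)·(90) = 208.3 +0.215 -1.329 = 207.186 ft.

207.2 ft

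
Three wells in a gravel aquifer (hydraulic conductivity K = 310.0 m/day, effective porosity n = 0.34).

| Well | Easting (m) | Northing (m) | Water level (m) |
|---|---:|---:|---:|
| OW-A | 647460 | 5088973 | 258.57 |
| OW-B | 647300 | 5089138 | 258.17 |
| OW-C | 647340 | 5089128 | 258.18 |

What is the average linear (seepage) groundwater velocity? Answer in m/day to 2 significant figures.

2.7 m/day

With h = a·x + b·y + c and OW-A as origin, the differences give:
  (-160)·a + 165·b = -0.40
  (-120)·a + 155·b = -0.39
Eliminate b (×155 and ×165, subtract): -5000·a = 2.350 → a = ∂h/∂x = -0.0004700
Back-substitute: b = ∂h/∂y = -0.002880.
|∇h| = √(-0.0004700² + -0.002880²) = 0.002918
Seepage velocity v = K·i/n = 310.0 × 0.002918 / 0.34 = 2.661 m/day.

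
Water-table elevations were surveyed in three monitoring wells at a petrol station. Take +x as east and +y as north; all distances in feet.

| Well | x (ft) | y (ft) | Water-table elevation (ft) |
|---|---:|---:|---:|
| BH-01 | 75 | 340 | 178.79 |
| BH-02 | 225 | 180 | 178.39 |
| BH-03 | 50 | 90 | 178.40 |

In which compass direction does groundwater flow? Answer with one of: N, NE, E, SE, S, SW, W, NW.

SE

Taking BH-01 as reference: BH-02−BH-01 = (150, -160, -0.40); BH-03−BH-01 = (-25, -250, -0.39).
Determinant of the coordinate differences = 150·(-250) − (-25)·(-160) = -41500.
∂h/∂x = [(-0.40)·(-250) − (-0.39)·(-160)] / -41500 = -0.0009060
∂h/∂y = [150·(-0.39) − (-25)·(-0.40)] / -41500 = +0.001651
Flow = −∇h = (+0.0009060 east, -0.001651 north), which points southeast.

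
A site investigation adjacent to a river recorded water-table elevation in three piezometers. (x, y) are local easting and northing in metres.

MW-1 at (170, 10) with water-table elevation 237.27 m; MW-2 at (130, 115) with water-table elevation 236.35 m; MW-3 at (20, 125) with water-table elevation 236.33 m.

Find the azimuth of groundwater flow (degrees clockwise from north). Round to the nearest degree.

004°

With h = a·x + b·y + c and MW-1 as origin, the differences give:
  (-40)·a + 105·b = -0.92
  (-150)·a + 115·b = -0.94
Eliminate b (×115 and ×105, subtract): 11150·a = -7.100 → a = ∂h/∂x = -0.0006368
Back-substitute: b = ∂h/∂y = -0.009004.
Flow direction (−∇h) has components (+0.0006368 E, +0.009004 N).
Azimuth = atan2(E, N) = atan2(+0.0006368, +0.009004) = 4.0° ≈ 004°.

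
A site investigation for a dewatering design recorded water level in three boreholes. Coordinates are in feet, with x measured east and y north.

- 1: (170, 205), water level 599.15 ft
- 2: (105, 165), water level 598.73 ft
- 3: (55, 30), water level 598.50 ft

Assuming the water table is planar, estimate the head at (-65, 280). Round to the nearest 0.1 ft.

597.4 ft

Taking 1 as reference: 2−1 = (-65, -40, -0.42); 3−1 = (-115, -175, -0.65).
Solve a·Δx + b·Δy = Δh: det = (-65)·(-175) − (-115)·(-40) = 6775.
∂h/∂x = [(-0.42)·(-175) − (-0.65)·(-40)] / 6775 = +0.007011
∂h/∂y = [(-65)·(-0.65) − (-115)·(-0.42)] / 6775 = -0.0008930
h(-65, 280) = 599.15 + (+0.007011)·(-235) + (-0.0008930)·(75) = 599.15 -1.648 -0.067 = 597.435 ft.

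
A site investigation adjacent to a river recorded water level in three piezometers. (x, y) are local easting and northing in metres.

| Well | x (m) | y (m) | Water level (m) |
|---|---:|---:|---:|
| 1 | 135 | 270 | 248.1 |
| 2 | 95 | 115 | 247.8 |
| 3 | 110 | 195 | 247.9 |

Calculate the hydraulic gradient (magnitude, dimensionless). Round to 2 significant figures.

Three-point gradient (reference 1): Δ to 2 = (-40, -155, -0.3), Δ to 3 = (-25, -75, -0.2).
∂h/∂x = +0.009714, ∂h/∂y = -0.0005714 (det = -875).
|∇h| = √(0.009714² + -0.0005714²) = 0.009731

0.0097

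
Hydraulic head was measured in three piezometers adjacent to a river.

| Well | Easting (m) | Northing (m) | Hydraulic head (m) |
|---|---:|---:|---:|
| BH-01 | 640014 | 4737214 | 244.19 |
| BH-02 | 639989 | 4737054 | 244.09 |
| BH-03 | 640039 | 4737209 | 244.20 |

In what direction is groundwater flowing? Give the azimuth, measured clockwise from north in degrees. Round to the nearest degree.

Taking BH-01 as reference: BH-02−BH-01 = (-25, -160, -0.10); BH-03−BH-01 = (25, -5, +0.01).
Solve a·Δx + b·Δy = Δh: det = (-25)·(-5) − 25·(-160) = 4125.
∂h/∂x = [(-0.10)·(-5) − (+0.01)·(-160)] / 4125 = +0.0005091
∂h/∂y = [(-25)·(+0.01) − 25·(-0.10)] / 4125 = +0.0005455
Flow direction (−∇h) has components (-0.0005091 E, -0.0005455 N).
Azimuth = atan2(E, N) = atan2(-0.0005091, -0.0005455) = 223.0° ≈ 223°.

223°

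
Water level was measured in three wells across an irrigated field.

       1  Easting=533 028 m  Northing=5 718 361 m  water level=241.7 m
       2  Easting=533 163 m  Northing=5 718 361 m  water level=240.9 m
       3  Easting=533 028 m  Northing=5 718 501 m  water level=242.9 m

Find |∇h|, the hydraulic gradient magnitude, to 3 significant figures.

0.0104

∂h/∂x = (240.9 − 241.7) / (533163 − 533028) = -0.005926
∂h/∂y = (242.9 − 241.7) / (5718501 − 5718361) = +0.008571
|∇h| = √(-0.005926² + 0.008571²) = 0.01042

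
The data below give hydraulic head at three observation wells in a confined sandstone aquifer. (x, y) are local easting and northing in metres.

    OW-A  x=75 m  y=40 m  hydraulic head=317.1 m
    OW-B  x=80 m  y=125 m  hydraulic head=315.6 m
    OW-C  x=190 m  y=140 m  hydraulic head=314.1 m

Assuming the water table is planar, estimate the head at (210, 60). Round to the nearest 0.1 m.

315.2 m

With h = a·x + b·y + c and OW-A as origin, the differences give:
  5·a + 85·b = -1.5
  115·a + 100·b = -3.0
Eliminate b (×100 and ×85, subtract): -9275·a = 105.00 → a = ∂h/∂x = -0.01132
Back-substitute: b = ∂h/∂y = -0.01698.
h(210, 60) = 317.1 + (-0.01132)·(135) + (-0.01698)·(20) = 317.1 -1.528 -0.340 = 315.232 m.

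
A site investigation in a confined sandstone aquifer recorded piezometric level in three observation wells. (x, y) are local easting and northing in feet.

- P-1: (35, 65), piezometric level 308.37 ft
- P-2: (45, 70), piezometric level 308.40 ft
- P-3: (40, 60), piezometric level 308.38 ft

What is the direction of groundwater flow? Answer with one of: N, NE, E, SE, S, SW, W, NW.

Differences from P-1: to P-2 (Δx, Δy, Δh) = (10, 5, +0.03); to P-3 = (5, -5, +0.01).
Solve a·Δx + b·Δy = Δh: det = 10·(-5) − 5·5 = -75.
∂h/∂x = [(+0.03)·(-5) − (+0.01)·5] / -75 = +0.002667
∂h/∂y = [10·(+0.01) − 5·(+0.03)] / -75 = +0.0006667
Flow = −∇h = (-0.002667 east, -0.0006667 north), which points west.

W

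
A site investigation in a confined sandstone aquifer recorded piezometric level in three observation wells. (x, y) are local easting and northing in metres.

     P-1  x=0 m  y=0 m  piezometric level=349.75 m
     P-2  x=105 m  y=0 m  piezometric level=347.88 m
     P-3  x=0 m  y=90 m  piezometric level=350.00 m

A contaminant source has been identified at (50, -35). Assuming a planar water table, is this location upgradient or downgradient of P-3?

downgradient

∂h/∂x = (347.88 − 349.75) / (105 − 0) = -0.01781
∂h/∂y = (350.00 − 349.75) / (90 − 0) = +0.002778
Head at (50, -35) = 349.75 + (-0.01781)·(50) + (+0.002778)·(-35) = 348.76 m.
That is lower than the 350.00 m at P-3, so the point is downgradient.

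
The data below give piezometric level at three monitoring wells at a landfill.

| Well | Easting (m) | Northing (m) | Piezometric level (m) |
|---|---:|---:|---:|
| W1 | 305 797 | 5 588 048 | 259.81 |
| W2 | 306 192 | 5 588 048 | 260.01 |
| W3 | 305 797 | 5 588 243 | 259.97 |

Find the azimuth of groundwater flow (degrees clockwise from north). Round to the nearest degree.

212°

∂h/∂x = (260.01 − 259.81) / (306192 − 305797) = +0.0005063
∂h/∂y = (259.97 − 259.81) / (5588243 − 5588048) = +0.0008205
Flow direction (−∇h) has components (-0.0005063 E, -0.0008205 N).
Azimuth = atan2(E, N) = atan2(-0.0005063, -0.0008205) = 211.7° ≈ 212°.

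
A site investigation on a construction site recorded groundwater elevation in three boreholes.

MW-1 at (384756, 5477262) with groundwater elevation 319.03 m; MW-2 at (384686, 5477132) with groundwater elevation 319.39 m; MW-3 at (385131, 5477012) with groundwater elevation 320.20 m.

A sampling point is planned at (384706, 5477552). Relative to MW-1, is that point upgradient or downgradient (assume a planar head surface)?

Taking MW-1 as reference: MW-2−MW-1 = (-70, -130, +0.36); MW-3−MW-1 = (375, -250, +1.17).
Solve a·Δx + b·Δy = Δh: det = (-70)·(-250) − 375·(-130) = 66250.
∂h/∂x = [(+0.36)·(-250) − (+1.17)·(-130)] / 66250 = +0.0009374
∂h/∂y = [(-70)·(+1.17) − 375·(+0.36)] / 66250 = -0.003274
Head at (384706, 5477552) = 319.03 + (+0.0009374)·(-50) + (-0.003274)·(290) = 318.03 m.
That is lower than the 319.03 m at MW-1, so the point is downgradient.

downgradient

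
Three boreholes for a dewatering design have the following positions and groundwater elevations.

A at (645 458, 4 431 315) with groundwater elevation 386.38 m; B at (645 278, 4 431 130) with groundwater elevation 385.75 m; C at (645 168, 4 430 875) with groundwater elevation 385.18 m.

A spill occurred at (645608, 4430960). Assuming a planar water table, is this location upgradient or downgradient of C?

With h = a·x + b·y + c and A as origin, the differences give:
  (-180)·a + (-185)·b = -0.63
  (-290)·a + (-440)·b = -1.20
Eliminate b (×(-440) and ×(-185), subtract): 25550·a = 55.200 → a = ∂h/∂x = +0.002160
Back-substitute: b = ∂h/∂y = +0.001303.
Head at (645608, 4430960) = 386.38 + (+0.002160)·(150) + (+0.001303)·(-355) = 386.24 m.
That is higher than the 385.18 m at C, so the point is upgradient.

upgradient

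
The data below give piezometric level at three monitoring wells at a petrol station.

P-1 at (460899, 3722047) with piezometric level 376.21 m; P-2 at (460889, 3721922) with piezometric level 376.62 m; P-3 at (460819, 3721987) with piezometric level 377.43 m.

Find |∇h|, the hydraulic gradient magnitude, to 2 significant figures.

0.014

With h = a·x + b·y + c and P-1 as origin, the differences give:
  (-10)·a + (-125)·b = +0.41
  (-80)·a + (-60)·b = +1.22
Eliminate b (×(-60) and ×(-125), subtract): -9400·a = 127.900 → a = ∂h/∂x = -0.01361
Back-substitute: b = ∂h/∂y = -0.002191.
|∇h| = √(-0.01361² + -0.002191²) = 0.01379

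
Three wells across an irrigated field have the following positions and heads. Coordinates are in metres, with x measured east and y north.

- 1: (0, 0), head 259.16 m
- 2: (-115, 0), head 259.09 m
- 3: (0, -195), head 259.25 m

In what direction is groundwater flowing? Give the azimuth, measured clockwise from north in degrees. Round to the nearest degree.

307°

∂h/∂x = (259.09 − 259.16) / (-115 − 0) = +0.0006087
∂h/∂y = (259.25 − 259.16) / (-195 − 0) = -0.0004615
Flow direction (−∇h) has components (-0.0006087 E, +0.0004615 N).
Azimuth = atan2(E, N) = atan2(-0.0006087, +0.0004615) = 307.2° ≈ 307°.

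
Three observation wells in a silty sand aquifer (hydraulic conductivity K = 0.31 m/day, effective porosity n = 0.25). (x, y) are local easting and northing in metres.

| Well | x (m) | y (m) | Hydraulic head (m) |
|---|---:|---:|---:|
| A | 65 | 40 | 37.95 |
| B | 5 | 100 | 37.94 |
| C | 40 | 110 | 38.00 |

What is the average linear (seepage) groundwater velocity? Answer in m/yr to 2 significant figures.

With h = a·x + b·y + c and A as origin, the differences give:
  (-60)·a + 60·b = -0.01
  (-25)·a + 70·b = +0.05
Eliminate b (×70 and ×60, subtract): -2700·a = -3.700 → a = ∂h/∂x = +0.001370
Back-substitute: b = ∂h/∂y = +0.001204.
|∇h| = √(0.001370² + 0.001204²) = 0.001824
Seepage velocity v = K·i/n = 0.31 × 0.001824 / 0.25 = 0.002262 m/day = 0.8262 m/yr.

0.83 m/yr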